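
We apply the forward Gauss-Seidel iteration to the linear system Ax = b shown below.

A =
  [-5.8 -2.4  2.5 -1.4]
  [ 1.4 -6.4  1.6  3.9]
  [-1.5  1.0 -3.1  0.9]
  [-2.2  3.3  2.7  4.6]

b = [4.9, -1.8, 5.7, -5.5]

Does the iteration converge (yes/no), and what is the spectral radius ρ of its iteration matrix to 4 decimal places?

Diagonal D = diag(-5.8, -6.4, -3.1, 4.6); L, U strict lower/upper.
Gauss-Seidel: T = -(D+L)⁻¹U, row 0 first, T[0,3] = -(-1.4)/(-5.8) = -0.2414; later rows by forward substitution.
  T[0,:] = [+0.0000 -0.4138 +0.4310 -0.2414]
  T[1,:] = [+0.0000 -0.0905 +0.3443 +0.5566]
  T[2,:] = [+0.0000 +0.1710 -0.0975 +0.5867]
  T[3,:] = [+0.0000 -0.2333 +0.0164 -0.8591]
|eigenvalues of T|: 0.7705, 0.1601, 0.1164, 0.0000.
ρ(T) = max|λ| = 0.7705; 0.7705 < 1: convergent.

yes, ρ = 0.7705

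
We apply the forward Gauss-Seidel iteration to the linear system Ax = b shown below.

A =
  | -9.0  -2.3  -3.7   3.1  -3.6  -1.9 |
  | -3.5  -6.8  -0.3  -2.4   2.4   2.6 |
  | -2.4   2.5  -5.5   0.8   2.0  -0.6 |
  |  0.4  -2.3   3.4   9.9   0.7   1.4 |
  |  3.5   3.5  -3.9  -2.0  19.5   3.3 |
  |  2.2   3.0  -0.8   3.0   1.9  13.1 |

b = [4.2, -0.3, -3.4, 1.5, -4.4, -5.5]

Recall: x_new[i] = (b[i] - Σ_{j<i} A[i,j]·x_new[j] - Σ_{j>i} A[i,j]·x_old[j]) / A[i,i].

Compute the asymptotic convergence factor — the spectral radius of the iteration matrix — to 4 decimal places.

A = D + L + U where D = diag(-9, -6.8, -5.5, 9.9, 19.5, 13.1).
T_GS = -(D+L)⁻¹U: row 0 first, T[0,1] = -(-2.3)/(-9) = -0.2556; later rows by forward substitution.
  T[0,:] = [+0.0000 -0.2556 -0.4111 +0.3444 -0.4000 -0.2111]
  T[1,:] = [+0.0000 +0.1315 +0.1675 -0.5302 +0.5588 +0.4910]
  T[2,:] = [+0.0000 +0.1713 +0.2555 -0.2459 +0.7922 +0.2062]
  T[3,:] = [+0.0000 -0.0179 -0.0322 -0.0527 -0.1968 -0.0896]
  T[4,:] = [+0.0000 +0.0547 +0.0915 -0.0212 +0.1097 -0.1874]
  T[5,:] = [+0.0000 +0.0194 +0.0404 +0.0637 +0.0167 -0.0167]
|λ(T)| sorted: 0.6366, 0.1810, 0.1810, 0.0717, 0.0022, 0.0000.
spectral radius ρ = 0.6366; 0.6366 < 1 ⇒ converges.

0.6366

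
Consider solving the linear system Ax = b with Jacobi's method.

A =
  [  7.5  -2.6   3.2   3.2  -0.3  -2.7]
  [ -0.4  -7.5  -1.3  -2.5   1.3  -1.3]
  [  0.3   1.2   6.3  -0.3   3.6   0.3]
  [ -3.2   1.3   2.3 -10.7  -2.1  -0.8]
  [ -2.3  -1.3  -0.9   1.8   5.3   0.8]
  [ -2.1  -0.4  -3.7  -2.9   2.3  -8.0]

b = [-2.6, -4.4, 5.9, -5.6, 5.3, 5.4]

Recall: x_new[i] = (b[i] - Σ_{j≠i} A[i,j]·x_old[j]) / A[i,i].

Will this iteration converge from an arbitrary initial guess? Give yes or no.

yes

A = D + L + U where D = diag(7.5, -7.5, 6.3, -10.7, 5.3, -8).
T_J = -D⁻¹(L+U): T[0,4] = -(-0.3)/(7.5) = +0.0400; T[0,0] = 0.
  T[0,:] = [+0.0000, +0.3467, -0.4267, -0.4267, +0.0400, +0.3600]
  T[1,:] = [-0.0533, +0.0000, -0.1733, -0.3333, +0.1733, -0.1733]
  T[2,:] = [-0.0476, -0.1905, +0.0000, +0.0476, -0.5714, -0.0476]
  T[3,:] = [-0.2991, +0.1215, +0.2150, +0.0000, -0.1963, -0.0748]
  T[4,:] = [+0.4340, +0.2453, +0.1698, -0.3396, +0.0000, -0.1509]
  T[5,:] = [-0.2625, -0.0500, -0.4625, -0.3625, +0.2875, +0.0000]
|roots of det(T-λI)|: 0.8621, 0.5677, 0.5677, 0.4330, 0.4330, 0.0139.
ρ = 0.8621; 0.8621 < 1: convergent.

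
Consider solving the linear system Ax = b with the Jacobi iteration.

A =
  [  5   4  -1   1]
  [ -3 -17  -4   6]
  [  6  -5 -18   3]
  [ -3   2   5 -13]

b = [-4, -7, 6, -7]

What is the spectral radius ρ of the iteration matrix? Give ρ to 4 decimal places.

A = D + L + U where D = diag(5, -17, -18, -13).
Jacobi T = -D⁻¹(L+U): T[1,2] = -(-4)/(-17) = -0.2353; T[1,1] = 0.
  T[0,:] = [+0.0000  -0.8000  +0.2000  -0.2000]
  T[1,:] = [-0.1765  +0.0000  -0.2353  +0.3529]
  T[2,:] = [+0.3333  -0.2778  +0.0000  +0.1667]
  T[3,:] = [-0.2308  +0.1538  +0.3846  +0.0000]
|roots of det(T-λI)|: 0.6325, 0.5248, 0.5248, 0.3265.
spectral radius ρ = 0.6325; 0.6325 < 1 ⇒ converges.

0.6325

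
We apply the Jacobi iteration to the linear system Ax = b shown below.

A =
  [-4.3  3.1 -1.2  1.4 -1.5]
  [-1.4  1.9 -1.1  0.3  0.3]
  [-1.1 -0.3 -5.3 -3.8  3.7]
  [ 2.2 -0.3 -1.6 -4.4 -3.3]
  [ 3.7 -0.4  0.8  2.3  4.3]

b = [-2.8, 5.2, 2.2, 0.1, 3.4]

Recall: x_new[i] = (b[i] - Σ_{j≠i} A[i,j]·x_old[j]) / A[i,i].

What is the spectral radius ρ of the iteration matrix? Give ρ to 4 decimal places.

Diagonal D = diag(-4.3, 1.9, -5.3, -4.4, 4.3); L, U strict lower/upper.
T_J = -D⁻¹(L+U): T[4,1] = -(-0.4)/(4.3) = +0.0930; T[4,4] = 0.
  T[0,:] = [+0.0000  +0.7209  -0.2791  +0.3256  -0.3488]
  T[1,:] = [+0.7368  +0.0000  +0.5789  -0.1579  -0.1579]
  T[2,:] = [-0.2075  -0.0566  +0.0000  -0.7170  +0.6981]
  T[3,:] = [+0.5000  -0.0682  -0.3636  +0.0000  -0.7500]
  T[4,:] = [-0.8605  +0.0930  -0.1860  -0.5349  +0.0000]
|roots of det(T-λI)|: 1.2316, 0.7236, 0.7102, 0.7102, 0.7025.
ρ = 1.2316; 1.2316 > 1: divergent.

1.2316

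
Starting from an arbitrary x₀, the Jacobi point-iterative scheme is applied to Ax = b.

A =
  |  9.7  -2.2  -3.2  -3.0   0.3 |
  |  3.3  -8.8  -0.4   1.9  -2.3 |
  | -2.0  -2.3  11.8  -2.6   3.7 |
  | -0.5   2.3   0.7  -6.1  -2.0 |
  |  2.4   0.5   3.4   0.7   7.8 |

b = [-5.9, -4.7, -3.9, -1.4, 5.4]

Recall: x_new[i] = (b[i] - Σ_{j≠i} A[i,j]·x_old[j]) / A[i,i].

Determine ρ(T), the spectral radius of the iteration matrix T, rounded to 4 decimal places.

0.8484

Split A = D + L + U, D = diag(9.7, -8.8, 11.8, -6.1, 7.8).
Jacobi: T = -D⁻¹(L+U), T[2,4] = -(3.7)/(11.8) = -0.3136; T[2,2] = 0.
  T[0,:] = [+0.0000  +0.2268  +0.3299  +0.3093  -0.0309]
  T[1,:] = [+0.3750  +0.0000  -0.0455  +0.2159  -0.2614]
  T[2,:] = [+0.1695  +0.1949  +0.0000  +0.2203  -0.3136]
  T[3,:] = [-0.0820  +0.3770  +0.1148  +0.0000  -0.3279]
  T[4,:] = [-0.3077  -0.0641  -0.4359  -0.0897  +0.0000]
|eigenvalues of T|: 0.8484, 0.3688, 0.3688, 0.3479, 0.0077.
ρ(T) = max|λ| = 0.8484; 0.8484 < 1 ⇒ converges.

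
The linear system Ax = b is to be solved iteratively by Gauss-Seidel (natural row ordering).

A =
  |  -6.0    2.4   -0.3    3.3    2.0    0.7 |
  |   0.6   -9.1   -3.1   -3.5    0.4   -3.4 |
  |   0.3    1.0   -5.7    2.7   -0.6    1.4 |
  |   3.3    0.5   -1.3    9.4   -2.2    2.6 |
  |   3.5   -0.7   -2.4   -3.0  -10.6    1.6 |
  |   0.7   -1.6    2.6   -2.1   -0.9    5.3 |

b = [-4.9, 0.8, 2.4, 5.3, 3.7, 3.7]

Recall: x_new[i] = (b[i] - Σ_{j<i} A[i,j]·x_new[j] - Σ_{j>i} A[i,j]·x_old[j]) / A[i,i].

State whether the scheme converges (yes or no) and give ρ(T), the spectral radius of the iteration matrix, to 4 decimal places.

yes, ρ = 0.6450

A = D + L + U where D = diag(-6, -9.1, -5.7, 9.4, -10.6, 5.3).
T_GS = -(D+L)⁻¹U: row 0 first, T[0,4] = -(2)/(-6) = +0.3333; later rows by forward substitution.
  T[0,:] = [+0.0000  +0.4000  -0.0500  +0.5500  +0.3333  +0.1167]
  T[1,:] = [+0.0000  +0.0264  -0.3440  -0.3484  +0.0659  -0.3659]
  T[2,:] = [+0.0000  +0.0257  -0.0630  +0.4415  -0.0762  +0.1876]
  T[3,:] = [+0.0000  -0.1383  +0.0271  -0.1135  +0.1030  -0.2722]
  T[4,:] = [+0.0000  +0.1637  +0.0128  +0.1368  +0.0938  +0.2482]
  T[5,:] = [+0.0000  -0.0845  -0.0534  -0.4161  +0.0700  -0.2836]
eigenvalue magnitudes: 0.6450, 0.2525, 0.2004, 0.1951, 0.0473, 0.0000.
ρ = 0.6450; 0.6450 < 1 ⇒ converges.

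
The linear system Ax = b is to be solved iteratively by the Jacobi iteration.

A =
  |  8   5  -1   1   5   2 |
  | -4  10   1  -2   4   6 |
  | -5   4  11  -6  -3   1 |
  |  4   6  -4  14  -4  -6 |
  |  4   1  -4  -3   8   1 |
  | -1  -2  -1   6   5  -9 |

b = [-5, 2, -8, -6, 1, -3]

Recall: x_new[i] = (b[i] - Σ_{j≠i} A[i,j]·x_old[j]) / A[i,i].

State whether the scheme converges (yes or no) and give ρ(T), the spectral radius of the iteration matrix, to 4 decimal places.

no, ρ = 1.1718

Write A = D+L+U with D = diag(8, 10, 11, 14, 8, -9).
Jacobi: T = -D⁻¹(L+U), T[0,5] = -(2)/(8) = -0.2500; T[0,0] = 0.
  T[0,:] = [+0.0000  -0.6250  +0.1250  -0.1250  -0.6250  -0.2500]
  T[1,:] = [+0.4000  +0.0000  -0.1000  +0.2000  -0.4000  -0.6000]
  T[2,:] = [+0.4545  -0.3636  +0.0000  +0.5455  +0.2727  -0.0909]
  T[3,:] = [-0.2857  -0.4286  +0.2857  +0.0000  +0.2857  +0.4286]
  T[4,:] = [-0.5000  -0.1250  +0.5000  +0.3750  +0.0000  -0.1250]
  T[5,:] = [-0.1111  -0.2222  -0.1111  +0.6667  +0.5556  +0.0000]
|λ(T)| sorted: 1.1718, 0.7878, 0.7878, 0.4658, 0.4658, 0.0539.
ρ = 1.1718; 1.1718 > 1: divergent.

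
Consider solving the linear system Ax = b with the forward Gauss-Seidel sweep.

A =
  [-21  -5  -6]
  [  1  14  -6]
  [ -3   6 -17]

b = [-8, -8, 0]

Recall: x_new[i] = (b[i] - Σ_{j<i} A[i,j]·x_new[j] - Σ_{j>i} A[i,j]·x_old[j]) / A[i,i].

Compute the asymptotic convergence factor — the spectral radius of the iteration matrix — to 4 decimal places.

A = D + L + U where D = diag(-21, 14, -17).
GS T = -(D+L)⁻¹U: row 0 first, T[0,2] = -(-6)/(-21) = -0.2857; later rows by forward substitution.
  T[0,:] = [+0.0000  -0.2381  -0.2857]
  T[1,:] = [+0.0000  +0.0170  +0.4490]
  T[2,:] = [+0.0000  +0.0480  +0.2089]
moduli |λ_i(T)| = 0.2883, 0.0625, 0.0000.
ρ(T) = max|λ| = 0.2883; 0.2883 < 1: convergent.

0.2883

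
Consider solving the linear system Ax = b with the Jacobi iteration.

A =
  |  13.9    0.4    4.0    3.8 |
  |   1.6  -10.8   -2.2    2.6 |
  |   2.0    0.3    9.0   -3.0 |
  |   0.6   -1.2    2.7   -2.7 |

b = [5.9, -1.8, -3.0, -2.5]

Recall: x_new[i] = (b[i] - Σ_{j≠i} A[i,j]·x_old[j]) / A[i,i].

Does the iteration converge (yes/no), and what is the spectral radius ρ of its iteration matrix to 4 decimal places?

yes, ρ = 0.6424

A = D + L + U where D = diag(13.9, -10.8, 9, -2.7).
T_J = -D⁻¹(L+U): T[1,2] = -(-2.2)/(-10.8) = -0.2037; T[1,1] = 0.
  T[0,:] = [+0.0000, -0.0288, -0.2878, -0.2734]
  T[1,:] = [+0.1481, +0.0000, -0.2037, +0.2407]
  T[2,:] = [-0.2222, -0.0333, +0.0000, +0.3333]
  T[3,:] = [+0.2222, -0.4444, +1.0000, +0.0000]
moduli |λ_i(T)| = 0.6424, 0.4271, 0.2978, 0.2978.
ρ = 0.6424; 0.6424 < 1 ⇒ converges.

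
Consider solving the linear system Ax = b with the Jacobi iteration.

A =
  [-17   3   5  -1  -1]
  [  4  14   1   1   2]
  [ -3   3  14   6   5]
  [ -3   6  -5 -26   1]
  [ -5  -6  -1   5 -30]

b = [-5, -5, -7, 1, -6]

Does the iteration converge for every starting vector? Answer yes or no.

Write A = D+L+U with D = diag(-17, 14, 14, -26, -30).
T_J = -D⁻¹(L+U): T[2,3] = -(6)/(14) = -0.4286; T[2,2] = 0.
  T[0,:] = [+0.0000 +0.1765 +0.2941 -0.0588 -0.0588]
  T[1,:] = [-0.2857 +0.0000 -0.0714 -0.0714 -0.1429]
  T[2,:] = [+0.2143 -0.2143 +0.0000 -0.4286 -0.3571]
  T[3,:] = [-0.1154 +0.2308 -0.1923 +0.0000 +0.0385]
  T[4,:] = [-0.1667 -0.2000 -0.0333 +0.1667 +0.0000]
eigenvalue magnitudes: 0.5459, 0.3049, 0.3049, 0.1271, 0.1271.
spectral radius ρ = 0.5459; 0.5459 < 1 ⇒ converges.

yes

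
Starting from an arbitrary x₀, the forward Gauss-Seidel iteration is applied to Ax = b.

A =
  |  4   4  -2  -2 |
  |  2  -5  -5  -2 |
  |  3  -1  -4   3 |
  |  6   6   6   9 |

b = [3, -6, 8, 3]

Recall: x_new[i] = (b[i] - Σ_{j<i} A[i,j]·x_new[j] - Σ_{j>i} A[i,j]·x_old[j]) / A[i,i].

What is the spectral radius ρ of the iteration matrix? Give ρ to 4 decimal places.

1.3830

Diagonal D = diag(4, -5, -4, 9); L, U strict lower/upper.
GS T = -(D+L)⁻¹U: row 0 first, T[0,1] = -(4)/(4) = -1.0000; later rows by forward substitution.
  T[0,:] = [+0.0000, -1.0000, +0.5000, +0.5000]
  T[1,:] = [+0.0000, -0.4000, -0.8000, -0.2000]
  T[2,:] = [+0.0000, -0.6500, +0.5750, +1.1750]
  T[3,:] = [+0.0000, +1.3667, -0.1833, -0.9833]
|roots of det(T-λI)|: 1.3830, 0.6013, 0.6013, 0.0000.
ρ = 1.3830; 1.3830 > 1, so it fails to converge.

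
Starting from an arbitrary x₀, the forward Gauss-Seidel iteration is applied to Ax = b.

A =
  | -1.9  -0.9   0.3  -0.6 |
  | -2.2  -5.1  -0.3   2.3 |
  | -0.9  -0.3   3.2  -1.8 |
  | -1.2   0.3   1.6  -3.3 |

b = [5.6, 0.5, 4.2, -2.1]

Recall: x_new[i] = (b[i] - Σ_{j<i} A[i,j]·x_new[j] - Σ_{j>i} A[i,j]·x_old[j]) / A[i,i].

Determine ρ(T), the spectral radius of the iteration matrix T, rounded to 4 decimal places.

Write A = D+L+U with D = diag(-1.9, -5.1, 3.2, -3.3).
GS T = -(D+L)⁻¹U: row 0 first, T[0,1] = -(-0.9)/(-1.9) = -0.4737; later rows by forward substitution.
  T[0,:] = [+0.0000 -0.4737 +0.1579 -0.3158]
  T[1,:] = [+0.0000 +0.2043 -0.1269 +0.5872]
  T[2,:] = [+0.0000 -0.1141 +0.0325 +0.5287]
  T[3,:] = [+0.0000 +0.1355 -0.0532 +0.4246]
|roots of det(T-λI)|: 0.5718, 0.1542, 0.0646, 0.0000.
ρ(T) = max|λ| = 0.5718; 0.5718 < 1: convergent.

0.5718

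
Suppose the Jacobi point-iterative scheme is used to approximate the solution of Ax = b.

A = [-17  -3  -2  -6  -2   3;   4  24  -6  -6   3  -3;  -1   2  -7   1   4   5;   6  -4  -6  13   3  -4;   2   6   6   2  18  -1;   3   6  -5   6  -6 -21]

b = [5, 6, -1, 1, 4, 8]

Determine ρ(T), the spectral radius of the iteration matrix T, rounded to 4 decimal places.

0.8887

Split A = D + L + U, D = diag(-17, 24, -7, 13, 18, -21).
T_J = -D⁻¹(L+U): T[0,3] = -(-6)/(-17) = -0.3529; T[0,0] = 0.
  T[0,:] = [+0.0000, -0.1765, -0.1176, -0.3529, -0.1176, +0.1765]
  T[1,:] = [-0.1667, +0.0000, +0.2500, +0.2500, -0.1250, +0.1250]
  T[2,:] = [-0.1429, +0.2857, +0.0000, +0.1429, +0.5714, +0.7143]
  T[3,:] = [-0.4615, +0.3077, +0.4615, +0.0000, -0.2308, +0.3077]
  T[4,:] = [-0.1111, -0.3333, -0.3333, -0.1111, +0.0000, +0.0556]
  T[5,:] = [+0.1429, +0.2857, -0.2381, +0.2857, -0.2857, +0.0000]
moduli |λ_i(T)| = 0.8887, 0.6211, 0.6211, 0.5795, 0.2878, 0.2294.
ρ(T) = max|λ| = 0.8887; 0.8887 < 1: convergent.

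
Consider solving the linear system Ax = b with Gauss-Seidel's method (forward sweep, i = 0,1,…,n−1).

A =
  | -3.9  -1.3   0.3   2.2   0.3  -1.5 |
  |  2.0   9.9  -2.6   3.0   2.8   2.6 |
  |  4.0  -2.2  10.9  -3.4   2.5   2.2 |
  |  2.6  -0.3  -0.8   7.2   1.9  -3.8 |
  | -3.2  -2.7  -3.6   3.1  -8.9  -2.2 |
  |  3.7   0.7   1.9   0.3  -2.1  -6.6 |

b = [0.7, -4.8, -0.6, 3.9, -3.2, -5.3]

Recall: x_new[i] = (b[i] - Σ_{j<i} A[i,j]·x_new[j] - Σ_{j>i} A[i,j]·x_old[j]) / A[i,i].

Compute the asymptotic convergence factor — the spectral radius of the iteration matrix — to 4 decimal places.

0.5939

Write A = D+L+U with D = diag(-3.9, 9.9, 10.9, 7.2, -8.9, -6.6).
Gauss-Seidel: T = -(D+L)⁻¹U, row 0 first, T[0,2] = -(0.3)/(-3.9) = +0.0769; later rows by forward substitution.
  T[0,:] = [+0.0000 -0.3333 +0.0769 +0.5641 +0.0769 -0.3846]
  T[1,:] = [+0.0000 +0.0673 +0.2471 -0.4170 -0.2984 -0.1849]
  T[2,:] = [+0.0000 +0.1359 +0.0216 +0.0208 -0.3178 -0.0980]
  T[3,:] = [+0.0000 +0.1383 -0.0151 -0.2188 -0.3394 +0.6481]
  T[4,:] = [+0.0000 +0.0926 -0.1166 -0.1609 +0.0732 +0.2126]
  T[5,:] = [+0.0000 -0.1638 +0.1120 +0.3192 -0.1187 -0.3016]
|λ(T)| sorted: 0.5939, 0.3140, 0.3090, 0.3090, 0.0561, 0.0000.
ρ(T) = max|λ| = 0.5939; 0.5939 < 1 ⇒ converges.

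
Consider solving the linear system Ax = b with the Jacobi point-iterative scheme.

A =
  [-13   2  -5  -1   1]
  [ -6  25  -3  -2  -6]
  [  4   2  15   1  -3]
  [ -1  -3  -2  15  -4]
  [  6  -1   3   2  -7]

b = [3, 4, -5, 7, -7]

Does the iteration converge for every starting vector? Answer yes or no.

yes

Split A = D + L + U, D = diag(-13, 25, 15, 15, -7).
Jacobi: T = -D⁻¹(L+U), T[1,3] = -(-2)/(25) = +0.0800; T[1,1] = 0.
  T[0,:] = [+0.0000  +0.1538  -0.3846  -0.0769  +0.0769]
  T[1,:] = [+0.2400  +0.0000  +0.1200  +0.0800  +0.2400]
  T[2,:] = [-0.2667  -0.1333  +0.0000  -0.0667  +0.2000]
  T[3,:] = [+0.0667  +0.2000  +0.1333  +0.0000  +0.2667]
  T[4,:] = [+0.8571  -0.1429  +0.4286  +0.2857  +0.0000]
eigenvalue magnitudes: 0.6524, 0.4660, 0.1850, 0.1850, 0.0590.
ρ = 0.6524; 0.6524 < 1, so it converges for any x₀.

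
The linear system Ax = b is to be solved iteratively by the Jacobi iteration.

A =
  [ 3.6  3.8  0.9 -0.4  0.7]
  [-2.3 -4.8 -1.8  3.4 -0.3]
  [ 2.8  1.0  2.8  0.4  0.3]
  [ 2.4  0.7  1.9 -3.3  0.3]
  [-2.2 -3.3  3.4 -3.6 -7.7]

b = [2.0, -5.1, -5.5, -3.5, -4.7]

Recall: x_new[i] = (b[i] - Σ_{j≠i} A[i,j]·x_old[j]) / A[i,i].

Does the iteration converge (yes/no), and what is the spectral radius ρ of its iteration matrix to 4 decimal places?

no, ρ = 1.4277

Diagonal D = diag(3.6, -4.8, 2.8, -3.3, -7.7); L, U strict lower/upper.
Jacobi T = -D⁻¹(L+U): T[4,2] = -(3.4)/(-7.7) = +0.4416; T[4,4] = 0.
  T[0,:] = [+0.0000 -1.0556 -0.2500 +0.1111 -0.1944]
  T[1,:] = [-0.4792 +0.0000 -0.3750 +0.7083 -0.0625]
  T[2,:] = [-1.0000 -0.3571 +0.0000 -0.1429 -0.1071]
  T[3,:] = [+0.7273 +0.2121 +0.5758 +0.0000 +0.0909]
  T[4,:] = [-0.2857 -0.4286 +0.4416 -0.4675 +0.0000]
eigenvalue magnitudes: 1.4277, 0.6774, 0.6774, 0.6377, 0.0614.
ρ = 1.4277; 1.4277 > 1: divergent.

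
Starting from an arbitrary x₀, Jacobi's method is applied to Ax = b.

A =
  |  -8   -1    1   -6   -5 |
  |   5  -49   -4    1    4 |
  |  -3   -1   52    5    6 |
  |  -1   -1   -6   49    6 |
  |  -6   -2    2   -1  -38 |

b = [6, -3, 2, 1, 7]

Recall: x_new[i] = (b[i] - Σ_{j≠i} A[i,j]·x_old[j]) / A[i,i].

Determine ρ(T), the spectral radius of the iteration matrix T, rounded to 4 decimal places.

0.3061

Let D = diag(-8, -49, 52, 49, -38); L, U the strict triangles.
T_J = -D⁻¹(L+U): T[4,1] = -(-2)/(-38) = -0.0526; T[4,4] = 0.
  T[0,:] = [+0.0000, -0.1250, +0.1250, -0.7500, -0.6250]
  T[1,:] = [+0.1020, +0.0000, -0.0816, +0.0204, +0.0816]
  T[2,:] = [+0.0577, +0.0192, +0.0000, -0.0962, -0.1154]
  T[3,:] = [+0.0204, +0.0204, +0.1224, +0.0000, -0.1224]
  T[4,:] = [-0.1579, -0.0526, +0.0526, -0.0263, +0.0000]
eigenvalue magnitudes: 0.3061, 0.2387, 0.2387, 0.0558, 0.0023.
ρ(T) = max|λ| = 0.3061; 0.3061 < 1 ⇒ converges.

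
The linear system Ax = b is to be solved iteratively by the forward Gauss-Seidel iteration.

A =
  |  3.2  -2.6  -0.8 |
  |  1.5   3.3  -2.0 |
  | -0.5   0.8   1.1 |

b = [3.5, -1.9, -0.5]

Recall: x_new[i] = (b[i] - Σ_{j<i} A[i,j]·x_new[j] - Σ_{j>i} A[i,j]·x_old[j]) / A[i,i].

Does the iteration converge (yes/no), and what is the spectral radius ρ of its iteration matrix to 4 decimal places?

Write A = D+L+U with D = diag(3.2, 3.3, 1.1).
T_GS = -(D+L)⁻¹U: row 0 first, T[0,1] = -(-2.6)/(3.2) = +0.8125; later rows by forward substitution.
  T[0,:] = [+0.0000  +0.8125  +0.2500]
  T[1,:] = [+0.0000  -0.3693  +0.4924]
  T[2,:] = [+0.0000  +0.6379  -0.2445]
|λ(T)| sorted: 0.8708, 0.2570, 0.0000.
ρ(T) = max|λ| = 0.8708; 0.8708 < 1: convergent.

yes, ρ = 0.8708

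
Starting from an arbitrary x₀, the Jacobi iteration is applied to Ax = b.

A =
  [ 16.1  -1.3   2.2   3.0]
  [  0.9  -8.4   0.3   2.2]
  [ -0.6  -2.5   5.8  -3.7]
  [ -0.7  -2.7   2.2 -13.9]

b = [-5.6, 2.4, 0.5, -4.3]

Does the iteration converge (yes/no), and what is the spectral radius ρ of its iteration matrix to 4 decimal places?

yes, ρ = 0.3227

Write A = D+L+U with D = diag(16.1, -8.4, 5.8, -13.9).
T_J = -D⁻¹(L+U): T[1,2] = -(0.3)/(-8.4) = +0.0357; T[1,1] = 0.
  T[0,:] = [+0.0000  +0.0807  -0.1366  -0.1863]
  T[1,:] = [+0.1071  +0.0000  +0.0357  +0.2619]
  T[2,:] = [+0.1034  +0.4310  +0.0000  +0.6379]
  T[3,:] = [-0.0504  -0.1942  +0.1583  +0.0000]
moduli |λ_i(T)| = 0.3227, 0.1950, 0.1950, 0.0098.
ρ(T) = max|λ| = 0.3227; 0.3227 < 1, so it converges for any x₀.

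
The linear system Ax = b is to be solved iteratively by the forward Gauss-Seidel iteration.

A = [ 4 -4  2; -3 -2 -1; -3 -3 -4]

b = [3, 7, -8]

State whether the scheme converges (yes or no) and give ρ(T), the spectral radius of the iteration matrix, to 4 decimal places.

no, ρ = 1.5538

Write A = D+L+U with D = diag(4, -2, -4).
GS T = -(D+L)⁻¹U: row 0 first, T[0,1] = -(-4)/(4) = +1.0000; later rows by forward substitution.
  T[0,:] = [+0.0000 +1.0000 -0.5000]
  T[1,:] = [+0.0000 -1.5000 +0.2500]
  T[2,:] = [+0.0000 +0.3750 +0.1875]
|roots of det(T-λI)|: 1.5538, 0.2413, 0.0000.
ρ = 1.5538; 1.5538 > 1: divergent.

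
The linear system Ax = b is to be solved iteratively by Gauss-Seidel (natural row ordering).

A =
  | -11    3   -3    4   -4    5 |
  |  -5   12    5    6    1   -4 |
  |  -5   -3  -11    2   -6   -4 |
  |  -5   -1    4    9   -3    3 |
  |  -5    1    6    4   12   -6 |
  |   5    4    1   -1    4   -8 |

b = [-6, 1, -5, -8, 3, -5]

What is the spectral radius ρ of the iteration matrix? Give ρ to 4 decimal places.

1.1308

Split A = D + L + U, D = diag(-11, 12, -11, 9, 12, -8).
T_GS = -(D+L)⁻¹U: row 0 first, T[0,2] = -(-3)/(-11) = -0.2727; later rows by forward substitution.
  T[0,:] = [+0.0000 +0.2727 -0.2727 +0.3636 -0.3636 +0.4545]
  T[1,:] = [+0.0000 +0.1136 -0.5303 -0.3485 -0.2348 +0.5227]
  T[2,:] = [+0.0000 -0.1550 +0.2686 +0.1116 -0.3161 -0.7128]
  T[3,:] = [+0.0000 +0.2330 -0.3298 +0.1137 +0.2457 +0.2941]
  T[4,:] = [+0.0000 +0.1040 -0.0938 +0.0869 -0.0558 +0.9042]
  T[5,:] = [+0.0000 +0.2308 -0.4077 +0.0962 -0.4428 +0.8717]
|roots of det(T-λI)|: 1.1308, 0.4670, 0.4670, 0.2717, 0.0321, 0.0000.
ρ = 1.1308; 1.1308 > 1, so it fails to converge.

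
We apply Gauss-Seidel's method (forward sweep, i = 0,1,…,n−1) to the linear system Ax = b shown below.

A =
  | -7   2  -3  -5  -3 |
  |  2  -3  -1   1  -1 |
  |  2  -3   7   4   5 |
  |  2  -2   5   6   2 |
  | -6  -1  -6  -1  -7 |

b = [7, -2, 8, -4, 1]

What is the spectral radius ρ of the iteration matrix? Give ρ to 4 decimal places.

A = D + L + U where D = diag(-7, -3, 7, 6, -7).
T_GS = -(D+L)⁻¹U: row 0 first, T[0,4] = -(-3)/(-7) = -0.4286; later rows by forward substitution.
  T[0,:] = [+0.0000 +0.2857 -0.4286 -0.7143 -0.4286]
  T[1,:] = [+0.0000 +0.1905 -0.6190 -0.1429 -0.6190]
  T[2,:] = [+0.0000 +0.0000 -0.1429 -0.4286 -0.8571]
  T[3,:] = [+0.0000 -0.0317 +0.0556 +0.5476 +0.3175]
  T[4,:] = [+0.0000 -0.2676 +0.5703 +0.9218 +1.1451]
eigenvalue magnitudes: 1.1551, 0.3568, 0.3568, 0.1057, 0.0000.
ρ(T) = max|λ| = 1.1551; 1.1551 > 1: divergent.

1.1551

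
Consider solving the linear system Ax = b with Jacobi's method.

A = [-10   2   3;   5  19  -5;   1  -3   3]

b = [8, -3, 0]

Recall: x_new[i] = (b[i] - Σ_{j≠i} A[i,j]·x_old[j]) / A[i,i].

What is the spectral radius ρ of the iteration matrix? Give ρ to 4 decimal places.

0.5383

A = D + L + U where D = diag(-10, 19, 3).
T_J = -D⁻¹(L+U): T[0,1] = -(2)/(-10) = +0.2000; T[0,0] = 0.
  T[0,:] = [+0.0000  +0.2000  +0.3000]
  T[1,:] = [-0.2632  +0.0000  +0.2632]
  T[2,:] = [-0.3333  +1.0000  +0.0000]
moduli |λ_i(T)| = 0.5383, 0.4234, 0.4234.
ρ(T) = max|λ| = 0.5383; 0.5383 < 1 ⇒ converges.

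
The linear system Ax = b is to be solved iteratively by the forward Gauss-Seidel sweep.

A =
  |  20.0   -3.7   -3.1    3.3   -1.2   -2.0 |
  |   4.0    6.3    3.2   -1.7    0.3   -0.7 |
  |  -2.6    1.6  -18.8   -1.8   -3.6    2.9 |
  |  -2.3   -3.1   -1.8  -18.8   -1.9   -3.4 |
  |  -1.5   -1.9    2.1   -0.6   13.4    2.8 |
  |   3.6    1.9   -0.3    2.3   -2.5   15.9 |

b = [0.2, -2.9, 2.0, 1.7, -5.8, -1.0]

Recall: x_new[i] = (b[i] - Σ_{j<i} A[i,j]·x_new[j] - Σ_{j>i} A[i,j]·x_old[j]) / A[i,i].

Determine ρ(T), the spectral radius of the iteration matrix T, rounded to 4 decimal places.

0.2475

Split A = D + L + U, D = diag(20, 6.3, -18.8, -18.8, 13.4, 15.9).
GS T = -(D+L)⁻¹U: row 0 first, T[0,1] = -(-3.7)/(20) = +0.1850; later rows by forward substitution.
  T[0,:] = [+0.0000, +0.1850, +0.1550, -0.1650, +0.0600, +0.1000]
  T[1,:] = [+0.0000, -0.1175, -0.6063, +0.3746, -0.0857, +0.0476]
  T[2,:] = [+0.0000, -0.0356, -0.0730, -0.0410, -0.2071, +0.1445]
  T[3,:] = [+0.0000, +0.0001, +0.0880, -0.0377, -0.0744, -0.2148]
  T[4,:] = [+0.0000, +0.0096, -0.0532, +0.0394, +0.0237, -0.2233]
  T[5,:] = [+0.0000, -0.0270, +0.0149, +0.0035, +0.0072, -0.0296]
|roots of det(T-λI)|: 0.2475, 0.1591, 0.1591, 0.1519, 0.0452, 0.0000.
ρ = 0.2475; 0.2475 < 1 ⇒ converges.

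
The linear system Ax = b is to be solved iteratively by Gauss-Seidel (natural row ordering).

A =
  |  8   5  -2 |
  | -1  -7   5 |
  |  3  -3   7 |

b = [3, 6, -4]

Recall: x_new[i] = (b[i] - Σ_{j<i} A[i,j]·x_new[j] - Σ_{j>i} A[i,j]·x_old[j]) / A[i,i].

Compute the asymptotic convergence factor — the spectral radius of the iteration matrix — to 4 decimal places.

Diagonal D = diag(8, -7, 7); L, U strict lower/upper.
GS T = -(D+L)⁻¹U: row 0 first, T[0,2] = -(-2)/(8) = +0.2500; later rows by forward substitution.
  T[0,:] = [+0.0000 -0.6250 +0.2500]
  T[1,:] = [+0.0000 +0.0893 +0.6786]
  T[2,:] = [+0.0000 +0.3061 +0.1837]
|λ(T)| sorted: 0.5947, 0.3217, 0.0000.
spectral radius ρ = 0.5947; 0.5947 < 1: convergent.

0.5947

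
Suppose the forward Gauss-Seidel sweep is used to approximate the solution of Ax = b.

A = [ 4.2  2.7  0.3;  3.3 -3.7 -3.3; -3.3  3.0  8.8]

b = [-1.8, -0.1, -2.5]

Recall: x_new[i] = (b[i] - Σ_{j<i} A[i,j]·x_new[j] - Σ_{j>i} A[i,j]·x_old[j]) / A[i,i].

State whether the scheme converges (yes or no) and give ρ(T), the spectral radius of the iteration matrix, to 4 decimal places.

Split A = D + L + U, D = diag(4.2, -3.7, 8.8).
T_GS = -(D+L)⁻¹U: row 0 first, T[0,1] = -(2.7)/(4.2) = -0.6429; later rows by forward substitution.
  T[0,:] = [+0.0000  -0.6429  -0.0714]
  T[1,:] = [+0.0000  -0.5734  -0.9556]
  T[2,:] = [+0.0000  -0.0456  +0.2990]
|λ(T)| sorted: 0.6207, 0.3464, 0.0000.
ρ(T) = max|λ| = 0.6207; 0.6207 < 1: convergent.

yes, ρ = 0.6207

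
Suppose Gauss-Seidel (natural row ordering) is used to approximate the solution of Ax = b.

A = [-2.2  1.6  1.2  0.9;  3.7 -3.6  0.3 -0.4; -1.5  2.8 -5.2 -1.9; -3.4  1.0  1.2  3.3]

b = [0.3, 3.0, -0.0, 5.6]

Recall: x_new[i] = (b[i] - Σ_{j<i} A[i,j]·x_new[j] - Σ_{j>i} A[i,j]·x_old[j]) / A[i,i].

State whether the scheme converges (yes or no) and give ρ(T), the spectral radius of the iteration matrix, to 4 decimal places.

Split A = D + L + U, D = diag(-2.2, -3.6, -5.2, 3.3).
Gauss-Seidel: T = -(D+L)⁻¹U, row 0 first, T[0,2] = -(1.2)/(-2.2) = +0.5455; later rows by forward substitution.
  T[0,:] = [+0.0000, +0.7273, +0.5455, +0.4091]
  T[1,:] = [+0.0000, +0.7475, +0.6439, +0.3093]
  T[2,:] = [+0.0000, +0.1927, +0.1894, -0.3168]
  T[3,:] = [+0.0000, +0.4527, +0.2980, +0.4430]
|eigenvalues of T|: 0.9449, 0.4848, 0.0498, 0.0000.
ρ = 0.9449; 0.9449 < 1 ⇒ converges.

yes, ρ = 0.9449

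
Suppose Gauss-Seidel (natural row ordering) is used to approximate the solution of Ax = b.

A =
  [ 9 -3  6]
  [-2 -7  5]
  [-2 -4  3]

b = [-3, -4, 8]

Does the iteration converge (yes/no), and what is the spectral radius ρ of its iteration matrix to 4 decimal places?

yes, ρ = 0.8528

Diagonal D = diag(9, -7, 3); L, U strict lower/upper.
T_GS = -(D+L)⁻¹U: row 0 first, T[0,2] = -(6)/(9) = -0.6667; later rows by forward substitution.
  T[0,:] = [+0.0000 +0.3333 -0.6667]
  T[1,:] = [+0.0000 -0.0952 +0.9048]
  T[2,:] = [+0.0000 +0.0952 +0.7619]
|λ(T)| sorted: 0.8528, 0.1861, 0.0000.
spectral radius ρ = 0.8528; 0.8528 < 1, so it converges for any x₀.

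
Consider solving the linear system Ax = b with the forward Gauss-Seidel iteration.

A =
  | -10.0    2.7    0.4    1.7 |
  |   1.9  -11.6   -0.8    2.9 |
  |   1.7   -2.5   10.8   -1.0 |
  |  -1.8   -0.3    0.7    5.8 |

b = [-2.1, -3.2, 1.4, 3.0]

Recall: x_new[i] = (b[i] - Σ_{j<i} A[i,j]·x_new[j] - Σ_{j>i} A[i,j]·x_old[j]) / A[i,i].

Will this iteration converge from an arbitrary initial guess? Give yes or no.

yes

Write A = D+L+U with D = diag(-10, -11.6, 10.8, 5.8).
GS T = -(D+L)⁻¹U: row 0 first, T[0,3] = -(1.7)/(-10) = +0.1700; later rows by forward substitution.
  T[0,:] = [+0.0000 +0.2700 +0.0400 +0.1700]
  T[1,:] = [+0.0000 +0.0442 -0.0624 +0.2778]
  T[2,:] = [+0.0000 -0.0323 -0.0207 +0.1301]
  T[3,:] = [+0.0000 +0.0900 +0.0117 +0.0514]
|roots of det(T-λI)|: 0.2018, 0.1451, 0.0183, 0.0000.
ρ = 0.2018; 0.2018 < 1, so it converges for any x₀.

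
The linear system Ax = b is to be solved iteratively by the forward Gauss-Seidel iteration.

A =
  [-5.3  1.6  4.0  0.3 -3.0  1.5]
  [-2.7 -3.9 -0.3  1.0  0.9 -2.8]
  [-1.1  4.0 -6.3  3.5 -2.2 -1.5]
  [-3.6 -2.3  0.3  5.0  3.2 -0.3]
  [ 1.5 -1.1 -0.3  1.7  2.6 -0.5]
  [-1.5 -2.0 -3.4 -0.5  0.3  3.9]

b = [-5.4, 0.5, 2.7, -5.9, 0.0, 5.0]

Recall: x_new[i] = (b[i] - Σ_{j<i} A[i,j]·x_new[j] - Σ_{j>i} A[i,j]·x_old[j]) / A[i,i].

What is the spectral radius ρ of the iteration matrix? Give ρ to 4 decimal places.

1.4072

Split A = D + L + U, D = diag(-5.3, -3.9, -6.3, 5, 2.6, 3.9).
Gauss-Seidel: T = -(D+L)⁻¹U, row 0 first, T[0,3] = -(0.3)/(-5.3) = +0.0566; later rows by forward substitution.
  T[0,:] = [+0.0000 +0.3019 +0.7547 +0.0566 -0.5660 +0.2830]
  T[1,:] = [+0.0000 -0.2090 -0.5994 +0.2172 +0.6226 -0.9139]
  T[2,:] = [+0.0000 -0.1854 -0.5124 +0.6836 +0.1450 -0.8678]
  T[3,:] = [+0.0000 +0.1323 +0.2984 +0.0997 -0.7698 -0.1045]
  T[4,:] = [+0.0000 -0.3705 -0.9432 +0.0730 +1.1101 -0.3894]
  T[5,:] = [+0.0000 -0.1072 -0.3530 +0.7363 +0.0439 -1.0998]
eigenvalue magnitudes: 1.4072, 1.0816, 0.2671, 0.0388, 0.0388, 0.0000.
ρ = 1.4072; 1.4072 > 1: divergent.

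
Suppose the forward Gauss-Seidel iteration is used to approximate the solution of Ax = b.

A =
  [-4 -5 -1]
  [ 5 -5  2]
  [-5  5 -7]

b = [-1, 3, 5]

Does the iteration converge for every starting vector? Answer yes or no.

Diagonal D = diag(-4, -5, -7); L, U strict lower/upper.
Gauss-Seidel: T = -(D+L)⁻¹U, row 0 first, T[0,2] = -(-1)/(-4) = -0.2500; later rows by forward substitution.
  T[0,:] = [+0.0000, -1.2500, -0.2500]
  T[1,:] = [+0.0000, -1.2500, +0.1500]
  T[2,:] = [+0.0000, +0.0000, +0.2857]
eigenvalue magnitudes: 1.2500, 0.2857, 0.0000.
ρ(T) = max|λ| = 1.2500; 1.2500 > 1: divergent.

no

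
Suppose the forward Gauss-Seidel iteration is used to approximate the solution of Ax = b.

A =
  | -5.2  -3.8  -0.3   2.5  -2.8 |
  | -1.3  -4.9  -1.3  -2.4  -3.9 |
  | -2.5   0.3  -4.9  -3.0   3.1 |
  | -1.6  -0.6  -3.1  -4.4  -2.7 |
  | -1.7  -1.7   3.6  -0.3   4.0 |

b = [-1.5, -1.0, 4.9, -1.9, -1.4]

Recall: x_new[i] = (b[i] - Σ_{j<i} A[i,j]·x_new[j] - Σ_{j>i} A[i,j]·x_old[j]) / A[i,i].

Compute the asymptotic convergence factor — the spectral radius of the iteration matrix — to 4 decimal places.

1.2059

A = D + L + U where D = diag(-5.2, -4.9, -4.9, -4.4, 4).
T_GS = -(D+L)⁻¹U: row 0 first, T[0,2] = -(-0.3)/(-5.2) = -0.0577; later rows by forward substitution.
  T[0,:] = [+0.0000, -0.7308, -0.0577, +0.4808, -0.5385]
  T[1,:] = [+0.0000, +0.1939, -0.2500, -0.6173, -0.6531]
  T[2,:] = [+0.0000, +0.3847, +0.0141, -0.8953, +0.8674]
  T[3,:] = [+0.0000, -0.0318, +0.0451, +0.5402, -0.9399]
  T[4,:] = [+0.0000, -0.5768, -0.1401, +0.7883, -1.3575]
|eigenvalues of T|: 1.2059, 0.6214, 0.6214, 0.0665, 0.0000.
spectral radius ρ = 1.2059; 1.2059 > 1 ⇒ diverges.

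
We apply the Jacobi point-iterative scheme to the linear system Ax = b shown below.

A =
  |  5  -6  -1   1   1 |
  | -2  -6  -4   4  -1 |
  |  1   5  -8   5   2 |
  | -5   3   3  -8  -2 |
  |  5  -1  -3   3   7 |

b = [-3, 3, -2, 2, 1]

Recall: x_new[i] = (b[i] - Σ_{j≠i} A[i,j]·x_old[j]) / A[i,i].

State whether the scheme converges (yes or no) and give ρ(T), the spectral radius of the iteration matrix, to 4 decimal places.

no, ρ = 1.2337

Let D = diag(5, -6, -8, -8, 7); L, U the strict triangles.
Jacobi T = -D⁻¹(L+U): T[4,0] = -(5)/(7) = -0.7143; T[4,4] = 0.
  T[0,:] = [+0.0000 +1.2000 +0.2000 -0.2000 -0.2000]
  T[1,:] = [-0.3333 +0.0000 -0.6667 +0.6667 -0.1667]
  T[2,:] = [+0.1250 +0.6250 +0.0000 +0.6250 +0.2500]
  T[3,:] = [-0.6250 +0.3750 +0.3750 +0.0000 -0.2500]
  T[4,:] = [-0.7143 +0.1429 +0.4286 -0.4286 +0.0000]
|λ(T)| sorted: 1.2337, 0.9376, 0.9376, 0.5529, 0.3201.
ρ(T) = max|λ| = 1.2337; 1.2337 > 1 ⇒ diverges.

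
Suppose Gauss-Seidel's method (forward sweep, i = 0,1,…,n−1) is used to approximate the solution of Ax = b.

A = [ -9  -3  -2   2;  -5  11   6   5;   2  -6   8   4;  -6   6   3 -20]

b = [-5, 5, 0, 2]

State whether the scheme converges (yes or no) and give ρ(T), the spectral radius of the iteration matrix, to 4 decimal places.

Let D = diag(-9, 11, 8, -20); L, U the strict triangles.
GS T = -(D+L)⁻¹U: row 0 first, T[0,2] = -(-2)/(-9) = -0.2222; later rows by forward substitution.
  T[0,:] = [+0.0000 -0.3333 -0.2222 +0.2222]
  T[1,:] = [+0.0000 -0.1515 -0.6465 -0.3535]
  T[2,:] = [+0.0000 -0.0303 -0.4293 -0.8207]
  T[3,:] = [+0.0000 +0.0500 -0.1917 -0.2958]
|roots of det(T-λI)|: 0.7146, 0.2925, 0.1305, 0.0000.
ρ(T) = max|λ| = 0.7146; 0.7146 < 1: convergent.

yes, ρ = 0.7146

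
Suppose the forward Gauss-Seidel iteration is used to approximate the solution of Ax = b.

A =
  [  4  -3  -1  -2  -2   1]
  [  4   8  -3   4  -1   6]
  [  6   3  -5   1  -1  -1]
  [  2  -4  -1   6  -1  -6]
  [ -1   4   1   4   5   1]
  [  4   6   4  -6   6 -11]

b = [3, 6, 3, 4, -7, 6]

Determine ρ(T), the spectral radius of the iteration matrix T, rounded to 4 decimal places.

Split A = D + L + U, D = diag(4, 8, -5, 6, 5, -11).
GS T = -(D+L)⁻¹U: row 0 first, T[0,3] = -(-2)/(4) = +0.5000; later rows by forward substitution.
  T[0,:] = [+0.0000  +0.7500  +0.2500  +0.5000  +0.5000  -0.2500]
  T[1,:] = [+0.0000  -0.3750  +0.2500  -0.7500  -0.1250  -0.6250]
  T[2,:] = [+0.0000  +0.6750  +0.4500  +0.3500  +0.3250  -0.8750]
  T[3,:] = [+0.0000  -0.3875  +0.1583  -0.6083  -0.0292  +0.5208]
  T[4,:] = [+0.0000  +0.6250  -0.3667  +1.1167  +0.1583  +0.0083]
  T[5,:] = [+0.0000  +0.8659  +0.1045  +0.8409  +0.3341  -1.0295]
moduli |λ_i(T)| = 1.3731, 0.2754, 0.2200, 0.2200, 0.0372, 0.0000.
spectral radius ρ = 1.3731; 1.3731 > 1: divergent.

1.3731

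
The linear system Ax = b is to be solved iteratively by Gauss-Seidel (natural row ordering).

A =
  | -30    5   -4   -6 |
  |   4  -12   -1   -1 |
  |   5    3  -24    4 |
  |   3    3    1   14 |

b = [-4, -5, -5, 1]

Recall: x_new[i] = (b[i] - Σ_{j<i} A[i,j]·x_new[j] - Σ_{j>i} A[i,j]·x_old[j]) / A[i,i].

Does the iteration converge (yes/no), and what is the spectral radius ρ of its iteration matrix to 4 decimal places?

Write A = D+L+U with D = diag(-30, -12, -24, 14).
GS T = -(D+L)⁻¹U: row 0 first, T[0,3] = -(-6)/(-30) = -0.2000; later rows by forward substitution.
  T[0,:] = [+0.0000 +0.1667 -0.1333 -0.2000]
  T[1,:] = [+0.0000 +0.0556 -0.1278 -0.1500]
  T[2,:] = [+0.0000 +0.0417 -0.0437 +0.1063]
  T[3,:] = [+0.0000 -0.0506 +0.0591 +0.0674]
|λ(T)| sorted: 0.1613, 0.0554, 0.0554, 0.0000.
ρ = 0.1613; 0.1613 < 1 ⇒ converges.

yes, ρ = 0.1613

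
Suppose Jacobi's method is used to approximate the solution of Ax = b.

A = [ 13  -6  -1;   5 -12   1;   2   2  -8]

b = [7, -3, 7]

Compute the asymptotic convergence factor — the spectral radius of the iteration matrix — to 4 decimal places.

0.5163

Diagonal D = diag(13, -12, -8); L, U strict lower/upper.
Jacobi T = -D⁻¹(L+U): T[1,2] = -(1)/(-12) = +0.0833; T[1,1] = 0.
  T[0,:] = [+0.0000 +0.4615 +0.0769]
  T[1,:] = [+0.4167 +0.0000 +0.0833]
  T[2,:] = [+0.2500 +0.2500 +0.0000]
|roots of det(T-λI)|: 0.5163, 0.4384, 0.0779.
ρ = 0.5163; 0.5163 < 1 ⇒ converges.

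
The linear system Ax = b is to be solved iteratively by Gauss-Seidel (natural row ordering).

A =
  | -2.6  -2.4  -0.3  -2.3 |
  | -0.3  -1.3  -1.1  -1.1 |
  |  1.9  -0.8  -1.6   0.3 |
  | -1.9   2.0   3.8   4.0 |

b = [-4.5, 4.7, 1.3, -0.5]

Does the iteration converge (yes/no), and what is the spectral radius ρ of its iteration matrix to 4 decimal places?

no, ρ = 1.1933

Write A = D+L+U with D = diag(-2.6, -1.3, -1.6, 4).
T_GS = -(D+L)⁻¹U: row 0 first, T[0,1] = -(-2.4)/(-2.6) = -0.9231; later rows by forward substitution.
  T[0,:] = [+0.0000, -0.9231, -0.1154, -0.8846]
  T[1,:] = [+0.0000, +0.2130, -0.8195, -0.6420]
  T[2,:] = [+0.0000, -1.2027, +0.2727, -0.5420]
  T[3,:] = [+0.0000, +0.5976, +0.0958, +0.4157]
eigenvalue magnitudes: 1.1933, 0.2414, 0.2414, 0.0000.
ρ = 1.1933; 1.1933 > 1: divergent.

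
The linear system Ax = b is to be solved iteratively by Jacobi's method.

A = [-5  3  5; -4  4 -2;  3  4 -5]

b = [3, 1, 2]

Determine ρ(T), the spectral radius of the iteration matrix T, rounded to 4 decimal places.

Split A = D + L + U, D = diag(-5, 4, -5).
Jacobi: T = -D⁻¹(L+U), T[0,1] = -(3)/(-5) = +0.6000; T[0,0] = 0.
  T[0,:] = [+0.0000 +0.6000 +1.0000]
  T[1,:] = [+1.0000 +0.0000 +0.5000]
  T[2,:] = [+0.6000 +0.8000 +0.0000]
eigenvalue magnitudes: 1.5010, 0.8080, 0.8080.
ρ = 1.5010; 1.5010 > 1: divergent.

1.5010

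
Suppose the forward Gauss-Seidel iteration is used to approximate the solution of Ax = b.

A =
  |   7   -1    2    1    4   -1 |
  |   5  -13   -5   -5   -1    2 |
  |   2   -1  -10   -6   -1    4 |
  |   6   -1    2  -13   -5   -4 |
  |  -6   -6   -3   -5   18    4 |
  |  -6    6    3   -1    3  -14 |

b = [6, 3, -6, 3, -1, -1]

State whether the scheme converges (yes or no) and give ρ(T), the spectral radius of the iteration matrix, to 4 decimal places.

yes, ρ = 0.9183

A = D + L + U where D = diag(7, -13, -10, -13, 18, -14).
Gauss-Seidel: T = -(D+L)⁻¹U, row 0 first, T[0,5] = -(-1)/(7) = +0.1429; later rows by forward substitution.
  T[0,:] = [+0.0000, +0.1429, -0.2857, -0.1429, -0.5714, +0.1429]
  T[1,:] = [+0.0000, +0.0549, -0.4945, -0.4396, -0.2967, +0.2088]
  T[2,:] = [+0.0000, +0.0231, -0.0077, -0.5846, -0.1846, +0.4077]
  T[3,:] = [+0.0000, +0.0653, -0.0950, -0.1221, -0.6539, -0.1951]
  T[4,:] = [+0.0000, +0.0879, -0.2877, -0.3255, -0.5018, -0.0913]
  T[5,:] = [+0.0000, -0.0186, -0.1460, -0.3135, +0.0174, +0.1100]
|roots of det(T-λI)|: 0.9183, 0.3728, 0.3728, 0.0973, 0.0973, 0.0000.
ρ = 0.9183; 0.9183 < 1: convergent.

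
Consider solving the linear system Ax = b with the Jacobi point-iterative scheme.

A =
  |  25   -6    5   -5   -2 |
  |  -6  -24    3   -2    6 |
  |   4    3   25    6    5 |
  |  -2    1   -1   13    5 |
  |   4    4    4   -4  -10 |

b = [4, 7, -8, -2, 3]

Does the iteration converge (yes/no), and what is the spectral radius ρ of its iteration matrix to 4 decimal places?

Let D = diag(25, -24, 25, 13, -10); L, U the strict triangles.
Jacobi T = -D⁻¹(L+U): T[2,4] = -(5)/(25) = -0.2000; T[2,2] = 0.
  T[0,:] = [+0.0000, +0.2400, -0.2000, +0.2000, +0.0800]
  T[1,:] = [-0.2500, +0.0000, +0.1250, -0.0833, +0.2500]
  T[2,:] = [-0.1600, -0.1200, +0.0000, -0.2400, -0.2000]
  T[3,:] = [+0.1538, -0.0769, +0.0769, +0.0000, -0.3846]
  T[4,:] = [+0.4000, +0.4000, +0.4000, -0.4000, +0.0000]
|roots of det(T-λI)|: 0.5131, 0.3967, 0.3967, 0.2419, 0.2419.
ρ = 0.5131; 0.5131 < 1 ⇒ converges.

yes, ρ = 0.5131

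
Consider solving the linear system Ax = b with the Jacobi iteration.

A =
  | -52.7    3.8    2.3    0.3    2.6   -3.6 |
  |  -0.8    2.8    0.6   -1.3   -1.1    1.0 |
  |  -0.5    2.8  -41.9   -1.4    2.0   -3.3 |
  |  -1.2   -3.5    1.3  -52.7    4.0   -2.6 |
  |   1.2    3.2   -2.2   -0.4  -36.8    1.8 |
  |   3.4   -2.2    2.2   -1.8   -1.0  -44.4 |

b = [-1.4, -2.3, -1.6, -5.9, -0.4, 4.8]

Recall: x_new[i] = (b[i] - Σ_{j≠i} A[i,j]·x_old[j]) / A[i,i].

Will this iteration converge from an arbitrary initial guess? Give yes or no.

yes

A = D + L + U where D = diag(-52.7, 2.8, -41.9, -52.7, -36.8, -44.4).
Jacobi: T = -D⁻¹(L+U), T[1,2] = -(0.6)/(2.8) = -0.2143; T[1,1] = 0.
  T[0,:] = [+0.0000 +0.0721 +0.0436 +0.0057 +0.0493 -0.0683]
  T[1,:] = [+0.2857 +0.0000 -0.2143 +0.4643 +0.3929 -0.3571]
  T[2,:] = [-0.0119 +0.0668 +0.0000 -0.0334 +0.0477 -0.0788]
  T[3,:] = [-0.0228 -0.0664 +0.0247 +0.0000 +0.0759 -0.0493]
  T[4,:] = [+0.0326 +0.0870 -0.0598 -0.0109 +0.0000 +0.0489]
  T[5,:] = [+0.0766 -0.0495 +0.0495 -0.0405 -0.0225 +0.0000]
|roots of det(T-λI)|: 0.1562, 0.1240, 0.1240, 0.1159, 0.1159, 0.1074.
spectral radius ρ = 0.1562; 0.1562 < 1, so it converges for any x₀.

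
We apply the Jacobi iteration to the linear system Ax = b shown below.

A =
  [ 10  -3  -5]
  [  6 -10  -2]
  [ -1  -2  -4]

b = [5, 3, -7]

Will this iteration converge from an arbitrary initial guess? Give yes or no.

Diagonal D = diag(10, -10, -4); L, U strict lower/upper.
Jacobi T = -D⁻¹(L+U): T[2,1] = -(-2)/(-4) = -0.5000; T[2,2] = 0.
  T[0,:] = [+0.0000, +0.3000, +0.5000]
  T[1,:] = [+0.6000, +0.0000, -0.2000]
  T[2,:] = [-0.2500, -0.5000, +0.0000]
|λ(T)| sorted: 0.6127, 0.4694, 0.4694.
ρ = 0.6127; 0.6127 < 1: convergent.

yes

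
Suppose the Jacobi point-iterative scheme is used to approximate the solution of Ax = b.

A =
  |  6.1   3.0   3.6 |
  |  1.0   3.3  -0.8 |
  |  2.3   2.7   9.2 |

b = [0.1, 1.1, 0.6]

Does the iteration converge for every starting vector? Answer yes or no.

A = D + L + U where D = diag(6.1, 3.3, 9.2).
Jacobi T = -D⁻¹(L+U): T[2,0] = -(2.3)/(9.2) = -0.2500; T[2,2] = 0.
  T[0,:] = [+0.0000, -0.4918, -0.5902]
  T[1,:] = [-0.3030, +0.0000, +0.2424]
  T[2,:] = [-0.2500, -0.2935, +0.0000]
moduli |λ_i(T)| = 0.5188, 0.4129, 0.1059.
ρ(T) = max|λ| = 0.5188; 0.5188 < 1: convergent.

yes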